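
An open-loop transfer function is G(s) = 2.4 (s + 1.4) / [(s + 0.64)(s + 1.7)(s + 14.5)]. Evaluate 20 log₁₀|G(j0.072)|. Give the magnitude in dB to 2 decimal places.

-13.48 dB

|j0.072 + 1.4| = √(0.072² + 1.4²) = 1.402
|j0.072 + 0.64| = √(0.072² + 0.64²) = 0.644
|j0.072 + 1.7| = √(0.072² + 1.7²) = 1.702
|j0.072 + 14.5| = √(0.072² + 14.5²) = 14.5
|G(j0.072)| = 2.4 × 1.402 / (0.644 × 1.702 × 14.5) = 0.21173
20 log₁₀(0.21173) = -13.484 dB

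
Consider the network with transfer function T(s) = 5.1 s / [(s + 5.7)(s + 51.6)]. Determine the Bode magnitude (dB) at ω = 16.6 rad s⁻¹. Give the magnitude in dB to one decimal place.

-21.0 dB

|j16.6| = 16.6
|j16.6 + 5.7| = √(16.6² + 5.7²) = 17.55
|j16.6 + 51.6| = √(16.6² + 51.6²) = 54.2
|T(j16.6)| = 5.1 × 16.6 / (17.55 × 54.2) = 0.088988
20 log₁₀(0.088988) = -21.01 dB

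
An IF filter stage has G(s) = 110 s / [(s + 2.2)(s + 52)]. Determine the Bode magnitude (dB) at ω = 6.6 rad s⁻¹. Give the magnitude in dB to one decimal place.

|j6.6| = 6.6
|j6.6 + 2.2| = √(6.6² + 2.2²) = 6.957
|j6.6 + 52| = √(6.6² + 52²) = 52.42
|G(j6.6)| = 110 × 6.6 / (6.957 × 52.42) = 1.9909
20 log₁₀(1.9909) = 5.98 dB

6.0 dB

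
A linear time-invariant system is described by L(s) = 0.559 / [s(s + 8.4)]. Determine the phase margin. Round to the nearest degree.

90°

Gain crossover: |L(jω)| = 1 at ω ≈ 0.0665 rad/s.
∠L(j0.0665) = −90° − arctan(0.0665/8.4) ≈ -90.45°
PM = 180° + (-90.45°) = 89.55°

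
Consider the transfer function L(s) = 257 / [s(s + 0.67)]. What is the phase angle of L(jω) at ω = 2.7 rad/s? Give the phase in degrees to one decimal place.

-166.1°

∠(j2.7 + 0.67) = arctan(2.7/0.67) = 76.06°
∠(j2.7) = 90.00°
∠L(j2.7) = − (76.06° + 90.00°) = -166.06°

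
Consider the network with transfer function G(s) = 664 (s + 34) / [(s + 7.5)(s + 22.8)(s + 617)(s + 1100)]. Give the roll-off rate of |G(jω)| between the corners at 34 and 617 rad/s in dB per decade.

In this band the factors already past their corner are: zero at 34, pole at 7.5, pole at 22.8; net slope = -20 dB/decade.

-20 dB/decade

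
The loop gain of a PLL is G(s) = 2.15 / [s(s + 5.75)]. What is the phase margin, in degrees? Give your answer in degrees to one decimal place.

86.3 deg

Gain crossover: |G(jω)| = 1 at ω ≈ 0.373 rad/sec.
∠G(j0.373) = −90° − arctan(0.373/5.75) ≈ -93.71°
PM = 180° + (-93.71°) = 86.29°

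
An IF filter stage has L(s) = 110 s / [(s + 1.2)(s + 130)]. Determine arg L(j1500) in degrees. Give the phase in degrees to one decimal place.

∠(j1500) = 90.00°
∠(j1500 + 1.2) = arctan(1500/1.2) = 89.95°
∠(j1500 + 130) = arctan(1500/130) = 85.05°
∠L(j1500) = 90.00° − (89.95° + 85.05°) = -85.00°

-85.0 deg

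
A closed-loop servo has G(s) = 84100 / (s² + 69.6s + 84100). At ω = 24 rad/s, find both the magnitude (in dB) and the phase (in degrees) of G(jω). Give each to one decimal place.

|(j24)² + 69.6(j24) + 84100| = |83524 + j1670.4| = 8.354e+04
|G(j24)| = 84100 / 8.354e+04 = 1.0067
20 log₁₀(1.0067) = 0.06 dB
∠[(j24)² + 69.6(j24) + 84100] = ∠[83524 + j1670.4] = 1.15°
∠G(j24) = −1.15° = -1.15°

|G| = 0.1 dB, ∠G = -1.1°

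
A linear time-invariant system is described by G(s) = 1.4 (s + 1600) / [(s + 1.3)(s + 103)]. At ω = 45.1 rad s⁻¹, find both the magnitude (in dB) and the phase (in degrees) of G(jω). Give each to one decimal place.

|j45.1 + 1600| = √(45.1² + 1600²) = 1601
|j45.1 + 1.3| = √(45.1² + 1.3²) = 45.12
|j45.1 + 103| = √(45.1² + 103²) = 112.4
|G(j45.1)| = 1.4 × 1601 / (45.12 × 112.4) = 0.44171
20 log₁₀(0.44171) = -7.10 dB
∠(j45.1 + 1600) = arctan(45.1/1600) = 1.61°
∠(j45.1 + 1.3) = arctan(45.1/1.3) = 88.35°
∠(j45.1 + 103) = arctan(45.1/103) = 23.65°
∠G(j45.1) = 1.61° − (88.35° + 23.65°) = -110.38°

|G| = -7.1 dB, ∠G = -110.4°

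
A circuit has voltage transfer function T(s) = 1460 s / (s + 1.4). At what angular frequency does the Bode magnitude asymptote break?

The single real pole at s = −1.4 gives a corner at ω = 1.4 rad s⁻¹.

1.4 rad s⁻¹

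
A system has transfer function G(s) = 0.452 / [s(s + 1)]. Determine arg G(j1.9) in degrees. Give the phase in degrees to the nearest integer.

∠(j1.9 + 1) = arctan(1.9/1) = 62.24°
∠(j1.9) = 90.00°
∠G(j1.9) = − (62.24° + 90.00°) = -152.24°

-152°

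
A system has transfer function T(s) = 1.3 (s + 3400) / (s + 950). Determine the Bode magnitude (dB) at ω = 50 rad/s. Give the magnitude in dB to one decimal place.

13.3 dB

|j50 + 3400| = √(50² + 3400²) = 3400
|j50 + 950| = √(50² + 950²) = 951.3
|T(j50)| = 1.3 × 3400 / 951.3 = 4.6467
20 log₁₀(4.6467) = 13.34 dB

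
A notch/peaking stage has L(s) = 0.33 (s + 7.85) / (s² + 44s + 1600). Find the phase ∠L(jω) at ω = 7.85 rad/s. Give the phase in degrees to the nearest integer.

∠(j7.85 + 7.85) = arctan(7.85/7.85) = 45.00°
∠[(j7.85)² + 44(j7.85) + 1600] = ∠[1538.4 + j345.4] = 12.65°
∠L(j7.85) = 45.00° − 12.65° = 32.35°

32°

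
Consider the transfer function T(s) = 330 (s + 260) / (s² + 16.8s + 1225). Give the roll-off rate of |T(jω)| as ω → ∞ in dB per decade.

With 1 zero and 2 poles, the high-frequency asymptotic slope is 20 × (1 − 2) = -20 dB/decade.

-20 dB/decade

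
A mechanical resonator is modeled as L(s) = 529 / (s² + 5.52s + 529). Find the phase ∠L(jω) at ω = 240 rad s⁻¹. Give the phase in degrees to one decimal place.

∠[(j240)² + 5.52(j240) + 529] = ∠[-57071 + j1324.8] = 178.67°
∠L(j240) = −178.67° = -178.67°

-178.7 deg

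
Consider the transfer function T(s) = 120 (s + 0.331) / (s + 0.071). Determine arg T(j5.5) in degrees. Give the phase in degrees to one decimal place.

-2.7°

∠(j5.5 + 0.331) = arctan(5.5/0.331) = 86.56°
∠(j5.5 + 0.071) = arctan(5.5/0.071) = 89.26°
∠T(j5.5) = 86.56° − 89.26° = -2.70°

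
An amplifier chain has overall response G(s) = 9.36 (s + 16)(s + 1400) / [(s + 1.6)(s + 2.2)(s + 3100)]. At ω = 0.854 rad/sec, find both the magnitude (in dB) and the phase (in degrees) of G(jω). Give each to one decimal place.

|j0.854 + 16| = √(0.854² + 16²) = 16.02
|j0.854 + 1400| = √(0.854² + 1400²) = 1400
|j0.854 + 1.6| = √(0.854² + 1.6²) = 1.814
|j0.854 + 2.2| = √(0.854² + 2.2²) = 2.36
|j0.854 + 3100| = √(0.854² + 3100²) = 3100
|G(j0.854)| = 9.36 × 16.02 × 1400 / (1.814 × 2.36 × 3100) = 15.824
20 log₁₀(15.824) = 23.99 dB
∠(j0.854 + 16) = arctan(0.854/16) = 3.06°
∠(j0.854 + 1400) = arctan(0.854/1400) = 0.03°
∠(j0.854 + 1.6) = arctan(0.854/1.6) = 28.09°
∠(j0.854 + 2.2) = arctan(0.854/2.2) = 21.22°
∠(j0.854 + 3100) = arctan(0.854/3100) = 0.02°
∠G(j0.854) = 3.06° + 0.03° − (28.09° + 21.22° + 0.02°) = -46.23°

|G| = 24.0 dB, ∠G = -46.2°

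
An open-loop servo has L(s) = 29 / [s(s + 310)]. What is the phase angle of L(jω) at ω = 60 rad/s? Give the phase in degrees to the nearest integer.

∠(j60 + 310) = arctan(60/310) = 10.95°
∠(j60) = 90.00°
∠L(j60) = − (10.95° + 90.00°) = -100.95°

-101 deg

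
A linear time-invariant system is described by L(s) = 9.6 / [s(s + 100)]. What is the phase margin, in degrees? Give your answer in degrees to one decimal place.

89.9 deg

Gain crossover: |L(jω)| = 1 at ω ≈ 0.096 rad/sec.
∠L(j0.096) = −90° − arctan(0.096/100) ≈ -90.06°
PM = 180° + (-90.06°) = 89.94°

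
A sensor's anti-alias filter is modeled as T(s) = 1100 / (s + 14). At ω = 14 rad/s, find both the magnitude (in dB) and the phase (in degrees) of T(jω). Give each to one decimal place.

|T| = 34.9 dB, ∠T = -45.0°

|j14 + 14| = √(14² + 14²) = 19.8
|T(j14)| = 1100 / 19.8 = 55.558
20 log₁₀(55.558) = 34.89 dB
∠(j14 + 14) = arctan(14/14) = 45.00°
∠T(j14) = −45.00° = -45.00°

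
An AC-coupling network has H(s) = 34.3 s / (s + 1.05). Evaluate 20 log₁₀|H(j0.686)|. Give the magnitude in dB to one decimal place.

|j0.686| = 0.686
|j0.686 + 1.05| = √(0.686² + 1.05²) = 1.254
|H(j0.686)| = 34.3 × 0.686 / 1.254 = 18.76
20 log₁₀(18.76) = 25.46 dB

25.5 dB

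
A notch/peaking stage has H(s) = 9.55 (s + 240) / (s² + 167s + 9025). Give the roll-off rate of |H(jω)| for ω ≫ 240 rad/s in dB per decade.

With 1 zero and 2 poles, the high-frequency asymptotic slope is 20 × (1 − 2) = -20 dB/decade.

-20 dB/decade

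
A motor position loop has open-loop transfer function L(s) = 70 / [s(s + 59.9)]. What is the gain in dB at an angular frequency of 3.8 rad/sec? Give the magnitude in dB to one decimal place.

|j3.8 + 59.9| = √(3.8² + 59.9²) = 60.02
|j3.8| = 3.8
|L(j3.8)| = 70 / (60.02 × 3.8) = 0.30691
20 log₁₀(0.30691) = -10.26 dB

-10.3 dB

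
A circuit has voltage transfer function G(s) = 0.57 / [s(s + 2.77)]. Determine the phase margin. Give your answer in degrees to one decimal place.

85.8°

Gain crossover: |G(jω)| = 1 at ω ≈ 0.205 rad s⁻¹.
∠G(j0.205) = −90° − arctan(0.205/2.77) ≈ -94.24°
PM = 180° + (-94.24°) = 85.76°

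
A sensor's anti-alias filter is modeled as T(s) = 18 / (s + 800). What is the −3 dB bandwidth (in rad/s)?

For a single-pole low-pass, the −3 dB point is at the pole: ω = 800 rad/s.

800 rad/s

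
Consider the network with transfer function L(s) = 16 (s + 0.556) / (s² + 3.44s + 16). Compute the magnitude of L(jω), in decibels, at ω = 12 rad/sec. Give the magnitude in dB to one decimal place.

3.1 dB

|j12 + 0.556| = √(12² + 0.556²) = 12.01
|(j12)² + 3.44(j12) + 16| = |-128 + j41.28| = 134.5
|L(j12)| = 16 × 12.01 / 134.5 = 1.4291
20 log₁₀(1.4291) = 3.10 dB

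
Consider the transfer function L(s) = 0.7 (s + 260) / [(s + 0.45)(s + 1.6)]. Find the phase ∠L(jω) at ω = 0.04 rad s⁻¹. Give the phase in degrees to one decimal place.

-6.5°

∠(j0.04 + 260) = arctan(0.04/260) = 0.01°
∠(j0.04 + 0.45) = arctan(0.04/0.45) = 5.08°
∠(j0.04 + 1.6) = arctan(0.04/1.6) = 1.43°
∠L(j0.04) = 0.01° − (5.08° + 1.43°) = -6.50°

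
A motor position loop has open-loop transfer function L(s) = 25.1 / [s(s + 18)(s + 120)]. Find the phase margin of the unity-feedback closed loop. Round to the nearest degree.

Gain crossover: |L(jω)| = 1 at ω ≈ 0.0116 rad s⁻¹.
∠L(j0.0116) = −90° − arctan(0.0116/18) − arctan(0.0116/120) ≈ -90.04°
PM = 180° + (-90.04°) = 89.96°

90°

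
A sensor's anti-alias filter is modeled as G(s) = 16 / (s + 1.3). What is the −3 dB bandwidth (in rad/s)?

1.3 rad/s

For a single-pole low-pass, the −3 dB point is at the pole: ω = 1.3 rad/s.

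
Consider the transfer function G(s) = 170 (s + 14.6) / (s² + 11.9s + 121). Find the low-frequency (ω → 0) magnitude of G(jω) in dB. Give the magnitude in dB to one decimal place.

G(0) = 170 × 14.6 / 121 = 20.512
20 log₁₀(20.512) = 26.24 dB

26.2 dB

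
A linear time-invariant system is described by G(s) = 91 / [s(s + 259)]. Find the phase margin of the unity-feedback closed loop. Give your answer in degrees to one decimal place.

Gain crossover: |G(jω)| = 1 at ω ≈ 0.351 rad/s.
∠G(j0.351) = −90° − arctan(0.351/259) ≈ -90.08°
PM = 180° + (-90.08°) = 89.92°

89.9 deg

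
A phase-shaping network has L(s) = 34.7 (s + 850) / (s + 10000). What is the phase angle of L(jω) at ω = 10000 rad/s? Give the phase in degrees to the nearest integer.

40 deg

∠(j10000 + 850) = arctan(10000/850) = 85.14°
∠(j10000 + 10000) = arctan(10000/10000) = 45.00°
∠L(j10000) = 85.14° − 45.00° = 40.14°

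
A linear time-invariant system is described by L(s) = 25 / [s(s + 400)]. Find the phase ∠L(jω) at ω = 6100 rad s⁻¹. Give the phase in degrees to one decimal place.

-176.2°

∠(j6100 + 400) = arctan(6100/400) = 86.25°
∠(j6100) = 90.00°
∠L(j6100) = − (86.25° + 90.00°) = -176.25°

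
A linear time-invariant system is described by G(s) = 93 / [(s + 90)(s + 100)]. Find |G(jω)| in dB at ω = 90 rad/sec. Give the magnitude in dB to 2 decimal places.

|j90 + 90| = √(90² + 90²) = 127.3
|j90 + 100| = √(90² + 100²) = 134.5
|G(j90)| = 93 / (127.3 × 134.5) = 0.0054311
20 log₁₀(0.0054311) = -45.302 dB

-45.30 dB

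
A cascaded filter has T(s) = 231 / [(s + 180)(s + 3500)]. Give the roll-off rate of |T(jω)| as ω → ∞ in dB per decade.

-40 dB/decade

With 0 zeros and 2 poles, the high-frequency asymptotic slope is 20 × (0 − 2) = -40 dB/decade.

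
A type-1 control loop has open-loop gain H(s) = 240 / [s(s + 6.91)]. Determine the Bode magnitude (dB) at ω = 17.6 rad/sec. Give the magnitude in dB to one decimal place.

-2.8 dB

|j17.6 + 6.91| = √(17.6² + 6.91²) = 18.91
|j17.6| = 17.6
|H(j17.6)| = 240 / (18.91 × 17.6) = 0.7212
20 log₁₀(0.7212) = -2.84 dB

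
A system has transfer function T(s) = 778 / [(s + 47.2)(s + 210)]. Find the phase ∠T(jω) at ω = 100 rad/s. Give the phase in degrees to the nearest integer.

-90°

∠(j100 + 47.2) = arctan(100/47.2) = 64.73°
∠(j100 + 210) = arctan(100/210) = 25.46°
∠T(j100) = − (64.73° + 25.46°) = -90.20°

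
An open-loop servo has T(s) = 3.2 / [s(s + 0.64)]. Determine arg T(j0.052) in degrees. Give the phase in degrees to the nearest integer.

∠(j0.052 + 0.64) = arctan(0.052/0.64) = 4.65°
∠(j0.052) = 90.00°
∠T(j0.052) = − (4.65° + 90.00°) = -94.65°

-95 deg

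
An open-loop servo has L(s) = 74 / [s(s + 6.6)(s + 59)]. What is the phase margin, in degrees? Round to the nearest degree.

Gain crossover: |L(jω)| = 1 at ω ≈ 0.19 rad/s.
∠L(j0.19) = −90° − arctan(0.19/6.6) − arctan(0.19/59) ≈ -91.83°
PM = 180° + (-91.83°) = 88.17°

88°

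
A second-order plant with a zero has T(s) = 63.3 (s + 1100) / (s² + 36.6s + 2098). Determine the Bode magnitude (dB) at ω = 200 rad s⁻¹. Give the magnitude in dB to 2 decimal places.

|j200 + 1100| = √(200² + 1100²) = 1118
|(j200)² + 36.6(j200) + 2098| = |-37902 + j7320| = 3.86e+04
|T(j200)| = 63.3 × 1118 / 3.86e+04 = 1.8333
20 log₁₀(1.8333) = 5.265 dB

5.26 dB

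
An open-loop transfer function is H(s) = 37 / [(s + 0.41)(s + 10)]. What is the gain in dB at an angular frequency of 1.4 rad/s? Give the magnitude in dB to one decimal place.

|j1.4 + 0.41| = √(1.4² + 0.41²) = 1.459
|j1.4 + 10| = √(1.4² + 10²) = 10.1
|H(j1.4)| = 37 / (1.459 × 10.1) = 2.5118
20 log₁₀(2.5118) = 8.00 dB

8.0 dB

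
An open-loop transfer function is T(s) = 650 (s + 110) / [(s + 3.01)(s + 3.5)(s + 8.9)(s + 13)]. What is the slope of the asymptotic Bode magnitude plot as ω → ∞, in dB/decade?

-60 dB/decade

With 1 zero and 4 poles, the high-frequency asymptotic slope is 20 × (1 − 4) = -60 dB/decade.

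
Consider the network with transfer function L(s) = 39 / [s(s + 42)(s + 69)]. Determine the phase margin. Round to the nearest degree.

90 deg

Gain crossover: |L(jω)| = 1 at ω ≈ 0.0135 rad s⁻¹.
∠L(j0.0135) = −90° − arctan(0.0135/42) − arctan(0.0135/69) ≈ -90.03°
PM = 180° + (-90.03°) = 89.97°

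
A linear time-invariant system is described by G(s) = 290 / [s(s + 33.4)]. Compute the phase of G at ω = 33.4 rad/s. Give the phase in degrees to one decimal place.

∠(j33.4 + 33.4) = arctan(33.4/33.4) = 45.00°
∠(j33.4) = 90.00°
∠G(j33.4) = − (45.00° + 90.00°) = -135.00°

-135.0°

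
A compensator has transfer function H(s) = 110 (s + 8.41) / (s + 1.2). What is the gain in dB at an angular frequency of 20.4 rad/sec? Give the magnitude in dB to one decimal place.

|j20.4 + 8.41| = √(20.4² + 8.41²) = 22.07
|j20.4 + 1.2| = √(20.4² + 1.2²) = 20.44
|H(j20.4)| = 110 × 22.07 / 20.44 = 118.78
20 log₁₀(118.78) = 41.49 dB

41.5 dB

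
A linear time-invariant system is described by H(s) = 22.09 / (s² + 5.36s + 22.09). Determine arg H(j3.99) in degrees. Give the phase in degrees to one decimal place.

-73.9°

∠[(j3.99)² + 5.36(j3.99) + 22.09] = ∠[6.1699 + j21.386] = 73.91°
∠H(j3.99) = −73.91° = -73.91°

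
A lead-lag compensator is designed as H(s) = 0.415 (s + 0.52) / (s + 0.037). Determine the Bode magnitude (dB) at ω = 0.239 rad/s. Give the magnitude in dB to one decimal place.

-0.2 dB

|j0.239 + 0.52| = √(0.239² + 0.52²) = 0.5723
|j0.239 + 0.037| = √(0.239² + 0.037²) = 0.2418
|H(j0.239)| = 0.415 × 0.5723 / 0.2418 = 0.98203
20 log₁₀(0.98203) = -0.16 dB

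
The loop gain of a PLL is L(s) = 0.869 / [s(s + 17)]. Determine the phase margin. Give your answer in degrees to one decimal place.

89.8°

Gain crossover: |L(jω)| = 1 at ω ≈ 0.0511 rad/sec.
∠L(j0.0511) = −90° − arctan(0.0511/17) ≈ -90.17°
PM = 180° + (-90.17°) = 89.83°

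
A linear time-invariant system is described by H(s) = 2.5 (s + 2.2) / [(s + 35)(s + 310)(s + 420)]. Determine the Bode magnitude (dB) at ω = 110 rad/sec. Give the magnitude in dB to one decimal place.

|j110 + 2.2| = √(110² + 2.2²) = 110
|j110 + 35| = √(110² + 35²) = 115.4
|j110 + 310| = √(110² + 310²) = 328.9
|j110 + 420| = √(110² + 420²) = 434.2
|H(j110)| = 2.5 × 110 / (115.4 × 328.9 × 434.2) = 1.6685e-05
20 log₁₀(1.6685e-05) = -95.55 dB

-95.6 dB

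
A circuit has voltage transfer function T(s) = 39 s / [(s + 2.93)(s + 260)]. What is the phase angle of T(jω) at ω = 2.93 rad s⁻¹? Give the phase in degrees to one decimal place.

44.4°

∠(j2.93) = 90.00°
∠(j2.93 + 2.93) = arctan(2.93/2.93) = 45.00°
∠(j2.93 + 260) = arctan(2.93/260) = 0.65°
∠T(j2.93) = 90.00° − (45.00° + 0.65°) = 44.35°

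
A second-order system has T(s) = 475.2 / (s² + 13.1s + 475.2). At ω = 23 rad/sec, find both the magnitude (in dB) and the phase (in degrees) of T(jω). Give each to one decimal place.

|(j23)² + 13.1(j23) + 475.2| = |-53.8 + j301.3| = 306.1
|T(j23)| = 475.2 / 306.1 = 1.5526
20 log₁₀(1.5526) = 3.82 dB
∠[(j23)² + 13.1(j23) + 475.2] = ∠[-53.8 + j301.3] = 100.12°
∠T(j23) = −100.12° = -100.12°

|T| = 3.8 dB, ∠T = -100.1°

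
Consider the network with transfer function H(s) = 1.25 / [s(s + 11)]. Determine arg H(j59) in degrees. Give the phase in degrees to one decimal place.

-169.4°

∠(j59 + 11) = arctan(59/11) = 79.44°
∠(j59) = 90.00°
∠H(j59) = − (79.44° + 90.00°) = -169.44°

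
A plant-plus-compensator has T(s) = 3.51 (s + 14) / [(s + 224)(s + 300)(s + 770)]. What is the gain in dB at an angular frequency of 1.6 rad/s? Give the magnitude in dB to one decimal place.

-120.4 dB

|j1.6 + 14| = √(1.6² + 14²) = 14.09
|j1.6 + 224| = √(1.6² + 224²) = 224
|j1.6 + 300| = √(1.6² + 300²) = 300
|j1.6 + 770| = √(1.6² + 770²) = 770
|T(j1.6)| = 3.51 × 14.09 / (224 × 300 × 770) = 9.5582e-07
20 log₁₀(9.5582e-07) = -120.39 dB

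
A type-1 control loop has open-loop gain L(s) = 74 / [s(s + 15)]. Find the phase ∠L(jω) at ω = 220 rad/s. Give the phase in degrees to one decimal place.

-176.1°

∠(j220 + 15) = arctan(220/15) = 86.10°
∠(j220) = 90.00°
∠L(j220) = − (86.10° + 90.00°) = -176.10°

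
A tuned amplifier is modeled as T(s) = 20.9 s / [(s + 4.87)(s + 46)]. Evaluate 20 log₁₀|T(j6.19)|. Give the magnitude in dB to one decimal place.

-9.0 dB

|j6.19| = 6.19
|j6.19 + 4.87| = √(6.19² + 4.87²) = 7.876
|j6.19 + 46| = √(6.19² + 46²) = 46.41
|T(j6.19)| = 20.9 × 6.19 / (7.876 × 46.41) = 0.35389
20 log₁₀(0.35389) = -9.02 dB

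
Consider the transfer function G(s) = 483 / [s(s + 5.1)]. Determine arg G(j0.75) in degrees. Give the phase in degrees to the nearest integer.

∠(j0.75 + 5.1) = arctan(0.75/5.1) = 8.37°
∠(j0.75) = 90.00°
∠G(j0.75) = − (8.37° + 90.00°) = -98.37°

-98°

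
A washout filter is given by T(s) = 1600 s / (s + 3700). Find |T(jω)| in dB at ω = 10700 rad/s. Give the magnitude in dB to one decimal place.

|j10700| = 1.07e+04
|j10700 + 3700| = √(10700² + 3700²) = 1.132e+04
|T(j10700)| = 1600 × 1.07e+04 / 1.132e+04 = 1512.1
20 log₁₀(1512.1) = 63.59 dB

63.6 dB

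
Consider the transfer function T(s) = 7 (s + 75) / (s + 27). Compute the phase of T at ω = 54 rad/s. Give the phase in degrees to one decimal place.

∠(j54 + 75) = arctan(54/75) = 35.75°
∠(j54 + 27) = arctan(54/27) = 63.43°
∠T(j54) = 35.75° − 63.43° = -27.68°

-27.7°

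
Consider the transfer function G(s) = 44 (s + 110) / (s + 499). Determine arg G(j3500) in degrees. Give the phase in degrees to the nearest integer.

∠(j3500 + 110) = arctan(3500/110) = 88.20°
∠(j3500 + 499) = arctan(3500/499) = 81.89°
∠G(j3500) = 88.20° − 81.89° = 6.31°

6°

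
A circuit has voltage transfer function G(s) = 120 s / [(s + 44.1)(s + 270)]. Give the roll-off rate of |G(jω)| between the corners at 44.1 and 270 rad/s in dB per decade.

0 dB/decade

In this band the factors already past their corner are: 1 differentiator zero, pole at 44.1; net slope = 0 dB/decade.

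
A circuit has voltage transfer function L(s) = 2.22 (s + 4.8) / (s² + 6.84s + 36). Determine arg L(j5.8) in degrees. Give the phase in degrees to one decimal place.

-36.2°

∠(j5.8 + 4.8) = arctan(5.8/4.8) = 50.39°
∠[(j5.8)² + 6.84(j5.8) + 36] = ∠[2.36 + j39.672] = 86.60°
∠L(j5.8) = 50.39° − 86.60° = -36.21°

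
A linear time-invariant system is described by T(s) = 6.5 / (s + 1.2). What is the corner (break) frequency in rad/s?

The single real pole at s = −1.2 gives a corner at ω = 1.2 rad/s.

1.2 rad/s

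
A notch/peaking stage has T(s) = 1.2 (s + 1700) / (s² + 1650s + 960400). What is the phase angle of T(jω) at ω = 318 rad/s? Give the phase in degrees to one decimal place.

∠(j318 + 1700) = arctan(318/1700) = 10.60°
∠[(j318)² + 1650(j318) + 960400] = ∠[8.5928e+05 + j5.247e+05] = 31.41°
∠T(j318) = 10.60° − 31.41° = -20.81°

-20.8°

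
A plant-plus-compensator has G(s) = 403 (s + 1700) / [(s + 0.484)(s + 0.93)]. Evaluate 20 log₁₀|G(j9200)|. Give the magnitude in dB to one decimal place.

-27.0 dB

|j9200 + 1700| = √(9200² + 1700²) = 9356
|j9200 + 0.484| = √(9200² + 0.484²) = 9200
|j9200 + 0.93| = √(9200² + 0.93²) = 9200
|G(j9200)| = 403 × 9356 / (9200 × 9200) = 0.044546
20 log₁₀(0.044546) = -27.02 dB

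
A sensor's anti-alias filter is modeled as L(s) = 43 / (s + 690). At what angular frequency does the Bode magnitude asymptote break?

690 rad/sec

The single real pole at s = −690 gives a corner at ω = 690 rad/sec.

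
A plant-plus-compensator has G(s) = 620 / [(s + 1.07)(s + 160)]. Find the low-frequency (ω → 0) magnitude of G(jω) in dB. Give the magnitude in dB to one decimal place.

11.2 dB

G(0) = 620 / (1.07 × 160) = 3.6215
20 log₁₀(3.6215) = 11.18 dB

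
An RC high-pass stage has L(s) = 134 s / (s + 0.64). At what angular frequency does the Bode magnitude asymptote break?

The single real pole at s = −0.64 gives a corner at ω = 0.64 rad/sec.

0.64 rad/sec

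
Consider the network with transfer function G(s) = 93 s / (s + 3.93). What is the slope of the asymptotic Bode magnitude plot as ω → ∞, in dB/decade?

0 dB/decade

With 1 zero and 1 pole, the high-frequency asymptotic slope is 20 × (1 − 1) = 0 dB/decade.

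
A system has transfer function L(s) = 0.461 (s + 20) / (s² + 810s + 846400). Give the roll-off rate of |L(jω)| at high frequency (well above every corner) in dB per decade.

-20 dB/decade

With 1 zero and 2 poles, the high-frequency asymptotic slope is 20 × (1 − 2) = -20 dB/decade.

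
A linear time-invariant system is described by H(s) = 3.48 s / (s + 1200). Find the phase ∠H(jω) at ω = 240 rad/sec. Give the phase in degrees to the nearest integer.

79°

∠(j240) = 90.00°
∠(j240 + 1200) = arctan(240/1200) = 11.31°
∠H(j240) = 90.00° − 11.31° = 78.69°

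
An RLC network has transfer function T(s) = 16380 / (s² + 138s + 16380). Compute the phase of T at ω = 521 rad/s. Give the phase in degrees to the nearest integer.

∠[(j521)² + 138(j521) + 16380] = ∠[-2.5506e+05 + j71898] = 164.26°
∠T(j521) = −164.26° = -164.26°

-164°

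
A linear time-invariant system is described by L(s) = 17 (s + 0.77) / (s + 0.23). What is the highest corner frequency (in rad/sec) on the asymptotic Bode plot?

Break frequencies occur at each pole and zero magnitude: 0.23 rad/sec, 0.77 rad/sec.
The highest is 0.77 rad/sec.

0.77 rad/sec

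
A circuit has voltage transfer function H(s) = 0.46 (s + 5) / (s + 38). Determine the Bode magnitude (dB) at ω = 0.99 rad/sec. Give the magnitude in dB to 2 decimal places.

-24.20 dB

|j0.99 + 5| = √(0.99² + 5²) = 5.097
|j0.99 + 38| = √(0.99² + 38²) = 38.01
|H(j0.99)| = 0.46 × 5.097 / 38.01 = 0.06168
20 log₁₀(0.06168) = -24.197 dB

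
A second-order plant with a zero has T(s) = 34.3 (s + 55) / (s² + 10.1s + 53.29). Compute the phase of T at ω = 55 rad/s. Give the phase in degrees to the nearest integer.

-124°

∠(j55 + 55) = arctan(55/55) = 45.00°
∠[(j55)² + 10.1(j55) + 53.29] = ∠[-2971.7 + j555.5] = 169.41°
∠T(j55) = 45.00° − 169.41° = -124.41°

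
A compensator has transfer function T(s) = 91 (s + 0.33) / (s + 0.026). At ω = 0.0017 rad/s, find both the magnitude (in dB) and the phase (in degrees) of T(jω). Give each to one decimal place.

|T| = 61.2 dB, ∠T = -3.4°

|j0.0017 + 0.33| = √(0.0017² + 0.33²) = 0.33
|j0.0017 + 0.026| = √(0.0017² + 0.026²) = 0.02606
|T(j0.0017)| = 91 × 0.33 / 0.02606 = 1152.6
20 log₁₀(1152.6) = 61.23 dB
∠(j0.0017 + 0.33) = arctan(0.0017/0.33) = 0.30°
∠(j0.0017 + 0.026) = arctan(0.0017/0.026) = 3.74°
∠T(j0.0017) = 0.30° − 3.74° = -3.45°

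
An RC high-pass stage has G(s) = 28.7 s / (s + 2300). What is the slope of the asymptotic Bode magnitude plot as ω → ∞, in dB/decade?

With 1 zero and 1 pole, the high-frequency asymptotic slope is 20 × (1 − 1) = 0 dB/decade.

0 dB/decade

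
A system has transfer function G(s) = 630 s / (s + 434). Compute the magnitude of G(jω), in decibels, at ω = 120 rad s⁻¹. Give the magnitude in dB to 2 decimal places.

|j120| = 120
|j120 + 434| = √(120² + 434²) = 450.3
|G(j120)| = 630 × 120 / 450.3 = 167.89
20 log₁₀(167.89) = 44.501 dB

44.50 dB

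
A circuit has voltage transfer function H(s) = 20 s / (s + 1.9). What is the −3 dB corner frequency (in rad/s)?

1.9 rad/s

For a single-pole high-pass, the −3 dB point is at the pole: ω = 1.9 rad/s.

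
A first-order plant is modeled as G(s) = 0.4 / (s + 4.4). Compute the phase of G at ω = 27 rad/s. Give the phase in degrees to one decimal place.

-80.7°

∠(j27 + 4.4) = arctan(27/4.4) = 80.74°
∠G(j27) = −80.74° = -80.74°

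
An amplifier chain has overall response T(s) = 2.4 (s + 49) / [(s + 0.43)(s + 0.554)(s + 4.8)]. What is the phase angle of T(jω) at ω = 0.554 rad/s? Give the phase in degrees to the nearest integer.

∠(j0.554 + 49) = arctan(0.554/49) = 0.65°
∠(j0.554 + 0.43) = arctan(0.554/0.43) = 52.18°
∠(j0.554 + 0.554) = arctan(0.554/0.554) = 45.00°
∠(j0.554 + 4.8) = arctan(0.554/4.8) = 6.58°
∠T(j0.554) = 0.65° − (52.18° + 45.00° + 6.58°) = -103.12°

-103°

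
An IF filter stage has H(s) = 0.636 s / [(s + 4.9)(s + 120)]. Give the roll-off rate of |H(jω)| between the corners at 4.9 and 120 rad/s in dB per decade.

0 dB/decade

In this band the factors already past their corner are: 1 differentiator zero, pole at 4.9; net slope = 0 dB/decade.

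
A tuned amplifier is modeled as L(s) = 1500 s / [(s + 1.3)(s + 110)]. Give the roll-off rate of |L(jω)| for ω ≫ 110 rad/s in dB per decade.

With 1 zero and 2 poles, the high-frequency asymptotic slope is 20 × (1 − 2) = -20 dB/decade.

-20 dB/decade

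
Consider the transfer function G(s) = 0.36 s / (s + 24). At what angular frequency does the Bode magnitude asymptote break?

The single real pole at s = −24 gives a corner at ω = 24 rad/s.

24 rad/s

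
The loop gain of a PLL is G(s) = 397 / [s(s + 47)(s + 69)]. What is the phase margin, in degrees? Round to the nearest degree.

90°

Gain crossover: |G(jω)| = 1 at ω ≈ 0.122 rad/s.
∠G(j0.122) = −90° − arctan(0.122/47) − arctan(0.122/69) ≈ -90.25°
PM = 180° + (-90.25°) = 89.75°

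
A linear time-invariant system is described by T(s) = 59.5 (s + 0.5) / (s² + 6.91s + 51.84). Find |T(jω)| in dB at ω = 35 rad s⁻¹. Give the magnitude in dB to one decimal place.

4.8 dB

|j35 + 0.5| = √(35² + 0.5²) = 35
|(j35)² + 6.91(j35) + 51.84| = |-1173.2 + j241.85| = 1198
|T(j35)| = 59.5 × 35 / 1198 = 1.7387
20 log₁₀(1.7387) = 4.80 dB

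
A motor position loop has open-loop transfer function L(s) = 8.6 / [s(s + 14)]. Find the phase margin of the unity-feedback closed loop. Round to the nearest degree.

87°

Gain crossover: |L(jω)| = 1 at ω ≈ 0.614 rad/s.
∠L(j0.614) = −90° − arctan(0.614/14) ≈ -92.51°
PM = 180° + (-92.51°) = 87.49°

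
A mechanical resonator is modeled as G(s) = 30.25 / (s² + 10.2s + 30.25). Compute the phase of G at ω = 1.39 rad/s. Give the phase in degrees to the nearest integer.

-27°

∠[(j1.39)² + 10.2(j1.39) + 30.25] = ∠[28.318 + j14.178] = 26.60°
∠G(j1.39) = −26.60° = -26.60°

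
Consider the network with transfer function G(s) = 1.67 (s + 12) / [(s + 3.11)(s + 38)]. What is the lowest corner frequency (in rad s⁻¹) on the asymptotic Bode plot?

Break frequencies occur at each pole and zero magnitude: 3.11 rad s⁻¹, 12 rad s⁻¹, 38 rad s⁻¹.
The lowest is 3.11 rad s⁻¹.

3.11 rad s⁻¹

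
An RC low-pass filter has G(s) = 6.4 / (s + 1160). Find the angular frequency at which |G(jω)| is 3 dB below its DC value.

For a single-pole low-pass, the −3 dB point is at the pole: ω = 1160 rad/sec.

1160 rad/sec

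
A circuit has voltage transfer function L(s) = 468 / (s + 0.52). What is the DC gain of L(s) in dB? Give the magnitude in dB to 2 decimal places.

59.08 dB

L(0) = 468 / 0.52 = 900
20 log₁₀(900) = 59.085 dB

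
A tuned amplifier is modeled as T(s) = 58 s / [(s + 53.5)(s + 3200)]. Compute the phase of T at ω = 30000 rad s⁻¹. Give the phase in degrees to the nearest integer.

∠(j30000) = 90.00°
∠(j30000 + 53.5) = arctan(30000/53.5) = 89.90°
∠(j30000 + 3200) = arctan(30000/3200) = 83.91°
∠T(j30000) = 90.00° − (89.90° + 83.91°) = -83.81°

-84°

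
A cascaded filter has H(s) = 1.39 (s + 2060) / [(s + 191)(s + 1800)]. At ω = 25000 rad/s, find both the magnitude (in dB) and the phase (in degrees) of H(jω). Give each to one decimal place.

|H| = -85.1 dB, ∠H = -90.2 deg

|j25000 + 2060| = √(25000² + 2060²) = 2.508e+04
|j25000 + 191| = √(25000² + 191²) = 2.5e+04
|j25000 + 1800| = √(25000² + 1800²) = 2.506e+04
|H(j25000)| = 1.39 × 2.508e+04 / (2.5e+04 × 2.506e+04) = 5.5643e-05
20 log₁₀(5.5643e-05) = -85.09 dB
∠(j25000 + 2060) = arctan(25000/2060) = 85.29°
∠(j25000 + 191) = arctan(25000/191) = 89.56°
∠(j25000 + 1800) = arctan(25000/1800) = 85.88°
∠H(j25000) = 85.29° − (89.56° + 85.88°) = -90.15°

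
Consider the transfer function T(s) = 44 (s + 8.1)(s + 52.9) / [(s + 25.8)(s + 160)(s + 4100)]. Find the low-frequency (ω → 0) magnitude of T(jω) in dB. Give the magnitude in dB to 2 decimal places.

-59.06 dB

T(0) = 44 × 8.1 × 52.9 / (25.8 × 160 × 4100) = 0.001114
20 log₁₀(0.001114) = -59.063 dB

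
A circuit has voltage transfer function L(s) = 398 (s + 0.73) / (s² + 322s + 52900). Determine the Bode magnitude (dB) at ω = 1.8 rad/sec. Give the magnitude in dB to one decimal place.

-36.7 dB

|j1.8 + 0.73| = √(1.8² + 0.73²) = 1.942
|(j1.8)² + 322(j1.8) + 52900| = |52897 + j579.6| = 5.29e+04
|L(j1.8)| = 398 × 1.942 / 5.29e+04 = 0.014614
20 log₁₀(0.014614) = -36.70 dB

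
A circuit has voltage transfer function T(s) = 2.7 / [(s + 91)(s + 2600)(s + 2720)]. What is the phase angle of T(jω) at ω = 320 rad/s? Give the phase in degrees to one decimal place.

∠(j320 + 91) = arctan(320/91) = 74.13°
∠(j320 + 2600) = arctan(320/2600) = 7.02°
∠(j320 + 2720) = arctan(320/2720) = 6.71°
∠T(j320) = − (74.13° + 7.02° + 6.71°) = -87.85°

-87.9°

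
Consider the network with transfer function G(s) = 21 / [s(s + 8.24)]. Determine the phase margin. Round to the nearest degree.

73°

Gain crossover: |G(jω)| = 1 at ω ≈ 2.44 rad/s.
∠G(j2.44) = −90° − arctan(2.44/8.24) ≈ -106.52°
PM = 180° + (-106.52°) = 73.48°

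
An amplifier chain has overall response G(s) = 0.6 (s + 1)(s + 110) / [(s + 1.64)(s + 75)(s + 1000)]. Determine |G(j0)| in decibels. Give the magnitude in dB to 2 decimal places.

G(0) = 0.6 × 1 × 110 / (1.64 × 75 × 1000) = 0.00053659
20 log₁₀(0.00053659) = -65.407 dB

-65.41 dB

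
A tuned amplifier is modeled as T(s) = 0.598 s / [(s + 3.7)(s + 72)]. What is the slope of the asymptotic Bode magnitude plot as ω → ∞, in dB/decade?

-20 dB/decade

With 1 zero and 2 poles, the high-frequency asymptotic slope is 20 × (1 − 2) = -20 dB/decade.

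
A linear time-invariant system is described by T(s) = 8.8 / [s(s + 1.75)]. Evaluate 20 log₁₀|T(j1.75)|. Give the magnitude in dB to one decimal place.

6.2 dB

|j1.75 + 1.75| = √(1.75² + 1.75²) = 2.475
|j1.75| = 1.75
|T(j1.75)| = 8.8 / (2.475 × 1.75) = 2.0318
20 log₁₀(2.0318) = 6.16 dB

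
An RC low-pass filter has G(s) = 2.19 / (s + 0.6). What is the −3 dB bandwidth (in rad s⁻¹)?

For a single-pole low-pass, the −3 dB point is at the pole: ω = 0.6 rad s⁻¹.

0.6 rad s⁻¹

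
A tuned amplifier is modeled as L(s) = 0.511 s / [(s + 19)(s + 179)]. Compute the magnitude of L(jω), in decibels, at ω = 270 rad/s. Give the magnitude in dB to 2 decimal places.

|j270| = 270
|j270 + 19| = √(270² + 19²) = 270.7
|j270 + 179| = √(270² + 179²) = 323.9
|L(j270)| = 0.511 × 270 / (270.7 × 323.9) = 0.0015735
20 log₁₀(0.0015735) = -56.062 dB

-56.06 dB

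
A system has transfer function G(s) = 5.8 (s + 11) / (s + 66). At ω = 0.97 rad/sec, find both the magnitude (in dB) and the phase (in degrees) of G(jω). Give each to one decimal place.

|j0.97 + 11| = √(0.97² + 11²) = 11.04
|j0.97 + 66| = √(0.97² + 66²) = 66.01
|G(j0.97)| = 5.8 × 11.04 / 66.01 = 0.97031
20 log₁₀(0.97031) = -0.26 dB
∠(j0.97 + 11) = arctan(0.97/11) = 5.04°
∠(j0.97 + 66) = arctan(0.97/66) = 0.84°
∠G(j0.97) = 5.04° − 0.84° = 4.20°

|G| = -0.3 dB, ∠G = 4.2°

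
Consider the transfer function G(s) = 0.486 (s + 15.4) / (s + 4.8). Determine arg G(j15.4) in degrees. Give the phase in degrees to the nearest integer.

-28°

∠(j15.4 + 15.4) = arctan(15.4/15.4) = 45.00°
∠(j15.4 + 4.8) = arctan(15.4/4.8) = 72.69°
∠G(j15.4) = 45.00° − 72.69° = -27.69°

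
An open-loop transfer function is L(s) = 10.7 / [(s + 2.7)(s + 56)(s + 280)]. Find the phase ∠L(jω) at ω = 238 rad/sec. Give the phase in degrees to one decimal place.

-206.5°

∠(j238 + 2.7) = arctan(238/2.7) = 89.35°
∠(j238 + 56) = arctan(238/56) = 76.76°
∠(j238 + 280) = arctan(238/280) = 40.36°
∠L(j238) = − (89.35° + 76.76° + 40.36°) = -206.47°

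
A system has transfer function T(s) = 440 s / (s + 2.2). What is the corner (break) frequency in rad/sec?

2.2 rad/sec

The single real pole at s = −2.2 gives a corner at ω = 2.2 rad/sec.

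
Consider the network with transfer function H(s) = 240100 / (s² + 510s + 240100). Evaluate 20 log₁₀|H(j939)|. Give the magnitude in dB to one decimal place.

|(j939)² + 510(j939) + 240100| = |-6.4162e+05 + j4.7889e+05| = 8.006e+05
|H(j939)| = 240100 / 8.006e+05 = 0.29989
20 log₁₀(0.29989) = -10.46 dB

-10.5 dB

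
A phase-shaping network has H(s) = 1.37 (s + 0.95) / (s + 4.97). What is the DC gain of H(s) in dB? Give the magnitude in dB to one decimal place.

-11.6 dB

H(0) = 1.37 × 0.95 / 4.97 = 0.26187
20 log₁₀(0.26187) = -11.64 dB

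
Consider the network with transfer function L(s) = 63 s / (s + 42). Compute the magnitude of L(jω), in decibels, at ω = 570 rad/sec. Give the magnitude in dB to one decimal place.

|j570| = 570
|j570 + 42| = √(570² + 42²) = 571.5
|L(j570)| = 63 × 570 / 571.5 = 62.83
20 log₁₀(62.83) = 35.96 dB

36.0 dB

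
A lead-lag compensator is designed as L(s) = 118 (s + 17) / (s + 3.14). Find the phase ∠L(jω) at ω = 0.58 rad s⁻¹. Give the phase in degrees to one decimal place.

∠(j0.58 + 17) = arctan(0.58/17) = 1.95°
∠(j0.58 + 3.14) = arctan(0.58/3.14) = 10.47°
∠L(j0.58) = 1.95° − 10.47° = -8.51°

-8.5°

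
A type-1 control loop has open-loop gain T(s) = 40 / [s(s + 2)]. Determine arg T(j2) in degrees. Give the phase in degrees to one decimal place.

-135.0°

∠(j2 + 2) = arctan(2/2) = 45.00°
∠(j2) = 90.00°
∠T(j2) = − (45.00° + 90.00°) = -135.00°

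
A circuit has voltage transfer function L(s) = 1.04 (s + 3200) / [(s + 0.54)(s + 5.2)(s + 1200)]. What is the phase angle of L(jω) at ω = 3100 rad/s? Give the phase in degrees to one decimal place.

-204.6°

∠(j3100 + 3200) = arctan(3100/3200) = 44.09°
∠(j3100 + 0.54) = arctan(3100/0.54) = 89.99°
∠(j3100 + 5.2) = arctan(3100/5.2) = 89.90°
∠(j3100 + 1200) = arctan(3100/1200) = 68.84°
∠L(j3100) = 44.09° − (89.99° + 89.90° + 68.84°) = -204.64°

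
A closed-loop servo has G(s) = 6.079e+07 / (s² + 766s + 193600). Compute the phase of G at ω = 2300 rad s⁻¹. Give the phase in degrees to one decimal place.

-160.9°

∠[(j2300)² + 766(j2300) + 193600] = ∠[-5.0964e+06 + j1.7618e+06] = 160.93°
∠G(j2300) = −160.93° = -160.93°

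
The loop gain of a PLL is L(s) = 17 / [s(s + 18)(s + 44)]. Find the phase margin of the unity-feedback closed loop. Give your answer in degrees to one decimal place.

89.9 deg

Gain crossover: |L(jω)| = 1 at ω ≈ 0.0215 rad/s.
∠L(j0.0215) = −90° − arctan(0.0215/18) − arctan(0.0215/44) ≈ -90.10°
PM = 180° + (-90.10°) = 89.90°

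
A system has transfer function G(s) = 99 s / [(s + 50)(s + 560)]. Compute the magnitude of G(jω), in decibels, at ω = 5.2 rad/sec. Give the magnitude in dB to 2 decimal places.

|j5.2| = 5.2
|j5.2 + 50| = √(5.2² + 50²) = 50.27
|j5.2 + 560| = √(5.2² + 560²) = 560
|G(j5.2)| = 99 × 5.2 / (50.27 × 560) = 0.018286
20 log₁₀(0.018286) = -34.757 dB

-34.76 dB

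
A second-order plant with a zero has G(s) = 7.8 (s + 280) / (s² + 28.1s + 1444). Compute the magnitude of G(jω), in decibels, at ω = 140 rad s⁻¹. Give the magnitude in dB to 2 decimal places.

-17.63 dB

|j140 + 280| = √(140² + 280²) = 313
|(j140)² + 28.1(j140) + 1444| = |-18156 + j3934| = 1.858e+04
|G(j140)| = 7.8 × 313 / 1.858e+04 = 0.13144
20 log₁₀(0.13144) = -17.626 dB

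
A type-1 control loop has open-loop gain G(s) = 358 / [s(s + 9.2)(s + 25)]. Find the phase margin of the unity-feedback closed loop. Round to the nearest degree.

77°

Gain crossover: |G(jω)| = 1 at ω ≈ 1.53 rad s⁻¹.
∠G(j1.53) = −90° − arctan(1.53/9.2) − arctan(1.53/25) ≈ -102.97°
PM = 180° + (-102.97°) = 77.03°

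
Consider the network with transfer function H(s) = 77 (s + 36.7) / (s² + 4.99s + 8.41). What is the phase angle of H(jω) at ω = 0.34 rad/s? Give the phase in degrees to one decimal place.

-11.0°

∠(j0.34 + 36.7) = arctan(0.34/36.7) = 0.53°
∠[(j0.34)² + 4.99(j0.34) + 8.41] = ∠[8.2944 + j1.6966] = 11.56°
∠H(j0.34) = 0.53° − 11.56° = -11.03°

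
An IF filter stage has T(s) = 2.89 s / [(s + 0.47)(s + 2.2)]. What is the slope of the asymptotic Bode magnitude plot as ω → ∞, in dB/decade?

-20 dB/decade

With 1 zero and 2 poles, the high-frequency asymptotic slope is 20 × (1 − 2) = -20 dB/decade.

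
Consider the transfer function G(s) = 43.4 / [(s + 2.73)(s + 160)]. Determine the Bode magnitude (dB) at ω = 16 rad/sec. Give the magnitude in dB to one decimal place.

-35.6 dB

|j16 + 2.73| = √(16² + 2.73²) = 16.23
|j16 + 160| = √(16² + 160²) = 160.8
|G(j16)| = 43.4 / (16.23 × 160.8) = 0.016629
20 log₁₀(0.016629) = -35.58 dB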